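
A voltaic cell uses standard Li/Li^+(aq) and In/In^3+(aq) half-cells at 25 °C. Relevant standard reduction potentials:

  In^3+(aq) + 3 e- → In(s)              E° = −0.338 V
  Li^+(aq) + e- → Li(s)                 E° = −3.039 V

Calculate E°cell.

The In³⁺/In couple has the higher E°, so In ion is reduced (cathode) and Li is oxidized (anode).
E°cell = E°(cathode) − E°(anode) = −0.338 − (−3.039) = +2.701 V.

+2.701 V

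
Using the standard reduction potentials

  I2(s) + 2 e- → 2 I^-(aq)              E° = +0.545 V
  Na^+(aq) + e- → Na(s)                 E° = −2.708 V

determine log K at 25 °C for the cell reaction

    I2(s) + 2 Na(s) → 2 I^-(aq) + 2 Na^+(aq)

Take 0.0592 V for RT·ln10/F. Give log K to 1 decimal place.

log K = 109.9

The I₂/I⁻ couple is reduced (cathode); E°cell = +0.545 − (−2.708) = +3.253 V with n = 2.
At equilibrium E = 0, so log K = nE°cell / 0.0592 = (2)(+3.253) / 0.0592 = 109.9.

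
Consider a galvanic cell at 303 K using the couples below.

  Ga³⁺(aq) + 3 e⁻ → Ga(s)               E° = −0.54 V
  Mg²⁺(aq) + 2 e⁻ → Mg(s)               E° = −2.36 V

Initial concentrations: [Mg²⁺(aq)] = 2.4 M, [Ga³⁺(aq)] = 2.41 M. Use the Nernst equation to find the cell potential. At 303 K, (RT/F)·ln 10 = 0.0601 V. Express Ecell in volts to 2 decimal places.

Since E°(Ga³⁺/Ga) > E°(Mg²⁺/Mg), Ga³⁺/Ga serves as the cathode.
E°cell = E°cat − E°an = −0.54 − (−2.36) = +1.82 V; n = 6.
The balanced reaction is 2 Ga³⁺(aq) + 3 Mg(s) → 2 Ga(s) + 3 Mg²⁺(aq), so Q = [Mg²⁺(aq)]^3 / [Ga³⁺(aq)]^2 = 2.38 and log Q = 0.377.
By the Nernst equation, E = +1.82 − (0.0601/6)·(0.377) = +1.82 V.

+1.82 V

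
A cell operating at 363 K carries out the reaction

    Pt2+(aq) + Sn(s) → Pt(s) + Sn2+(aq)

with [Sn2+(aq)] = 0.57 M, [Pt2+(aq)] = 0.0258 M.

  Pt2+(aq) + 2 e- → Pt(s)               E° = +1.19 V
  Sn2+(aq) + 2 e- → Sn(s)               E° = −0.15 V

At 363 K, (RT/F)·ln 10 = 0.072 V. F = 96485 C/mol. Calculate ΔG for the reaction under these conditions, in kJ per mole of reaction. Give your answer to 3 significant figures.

−249 kJ/mol

With Pt²⁺/Pt reduced at the cathode, E°cell = +1.19 − (−0.15) = +1.34 V and n = 2.
Q = [Sn2+(aq)] / [Pt2+(aq)] = 22.1, so log Q = 1.344 and E = +1.34 − (0.072/2)(1.344) = +1.2916 V.
Finally ΔG = −nFE = −(2)(96485 C/mol)(+1.2916 V) = −249 kJ/mol.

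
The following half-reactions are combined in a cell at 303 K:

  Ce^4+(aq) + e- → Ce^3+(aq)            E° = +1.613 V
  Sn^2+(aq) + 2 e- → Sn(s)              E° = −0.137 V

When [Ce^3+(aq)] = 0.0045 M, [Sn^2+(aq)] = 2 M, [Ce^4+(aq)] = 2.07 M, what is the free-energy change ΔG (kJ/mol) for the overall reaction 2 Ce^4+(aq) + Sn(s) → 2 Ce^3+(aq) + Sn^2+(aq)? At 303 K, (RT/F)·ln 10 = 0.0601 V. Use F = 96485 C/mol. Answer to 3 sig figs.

E°cell = +1.613 − (−0.137) = +1.750 V; the balanced reaction transfers n = 2 electrons.
The reaction quotient is ([Ce^3+(aq)]^2·[Sn^2+(aq)]) / [Ce^4+(aq)]^2 = 9.45×10^−6; by Nernst, E = +1.750 − (0.0601/2)(−5.024) = +1.9010 V.
ΔG = −nFE = −(2)(96485)(+1.9010) J/mol = −367 kJ/mol.

−367 kJ/mol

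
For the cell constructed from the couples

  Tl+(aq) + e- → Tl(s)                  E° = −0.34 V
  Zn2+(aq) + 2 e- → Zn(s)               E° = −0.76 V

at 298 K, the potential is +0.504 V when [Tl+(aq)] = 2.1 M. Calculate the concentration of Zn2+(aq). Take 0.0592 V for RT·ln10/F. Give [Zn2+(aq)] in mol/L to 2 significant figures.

0.0064 M

The Tl⁺/Tl couple has the larger reduction potential, so it is the cathode: E°cell = −0.34 − (−0.76) = +0.42 V and n = 2.
From the Nernst equation, log Q = n(E° − E)/0.0592 = 2·(+0.42 − (+0.504))/0.0592 = −2.838.
Balancing electrons gives 2 Tl+(aq) + Zn(s) → 2 Tl(s) + Zn2+(aq); thus Q = [Zn2+(aq)] / [Tl+(aq)]^2.
Isolating [Zn2+(aq)] in Q = 10^{−2.838} yields log [Zn2+(aq)] = −2.194, i.e. 0.0064 M.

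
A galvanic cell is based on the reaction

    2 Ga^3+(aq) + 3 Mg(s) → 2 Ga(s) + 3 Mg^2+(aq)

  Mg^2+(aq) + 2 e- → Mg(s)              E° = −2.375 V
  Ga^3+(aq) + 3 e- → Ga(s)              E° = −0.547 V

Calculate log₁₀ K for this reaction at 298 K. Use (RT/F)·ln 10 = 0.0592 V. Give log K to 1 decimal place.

log K = 185.3

The Ga³⁺/Ga couple is reduced (cathode); E°cell = −0.547 − (−2.375) = +1.828 V with n = 6.
At equilibrium E = 0, so log K = nE°cell / 0.0592 = (6)(+1.828) / 0.0592 = 185.3.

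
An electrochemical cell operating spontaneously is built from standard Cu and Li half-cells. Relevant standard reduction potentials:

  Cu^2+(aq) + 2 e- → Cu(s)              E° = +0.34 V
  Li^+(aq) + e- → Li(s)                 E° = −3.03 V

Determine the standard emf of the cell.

+3.37 V

Of the two couples in this cell, the one with the more positive reduction potential is reduced at the cathode: here that is Cu²⁺/Cu (+0.34 V); Li⁺/Li (−3.03 V) is the anode.
E°cell = E°(cathode) − E°(anode) = +0.34 − (−3.03) = +3.37 V.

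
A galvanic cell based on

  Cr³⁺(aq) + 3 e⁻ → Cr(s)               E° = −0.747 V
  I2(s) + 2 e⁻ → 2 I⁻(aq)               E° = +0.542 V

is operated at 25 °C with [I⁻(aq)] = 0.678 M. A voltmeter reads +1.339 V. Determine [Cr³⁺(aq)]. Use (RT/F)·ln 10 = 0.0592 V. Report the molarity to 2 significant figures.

0.0094 M

I₂/I⁻ is the cathode (higher E°); E°cell = +0.542 − (−0.747) = +1.289 V with n = 6.
From the Nernst equation, log Q = n(E° − E)/0.0592 = 6·(+1.289 − (+1.339))/0.0592 = −5.068.
The balanced reaction is 3 I2(s) + 2 Cr(s) → 6 I⁻(aq) + 2 Cr³⁺(aq), so Q = [I⁻(aq)]^6·[Cr³⁺(aq)]^2.
Solving for the unknown gives log [Cr³⁺(aq)] = −2.028, so [Cr³⁺(aq)] ≈ 0.0094 M.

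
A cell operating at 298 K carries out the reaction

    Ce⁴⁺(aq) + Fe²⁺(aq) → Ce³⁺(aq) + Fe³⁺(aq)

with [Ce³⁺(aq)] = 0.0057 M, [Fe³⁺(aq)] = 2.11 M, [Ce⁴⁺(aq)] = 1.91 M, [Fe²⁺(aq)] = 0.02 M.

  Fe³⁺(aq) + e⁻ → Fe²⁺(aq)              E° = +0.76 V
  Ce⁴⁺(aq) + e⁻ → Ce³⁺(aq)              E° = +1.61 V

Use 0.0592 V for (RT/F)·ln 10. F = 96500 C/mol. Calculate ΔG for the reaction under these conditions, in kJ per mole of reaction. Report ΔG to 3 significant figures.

With Ce⁴⁺/Ce³⁺ reduced at the cathode, E°cell = +1.61 − (+0.76) = +0.85 V and n = 1.
The reaction quotient is ([Ce³⁺(aq)]·[Fe³⁺(aq)]) / ([Ce⁴⁺(aq)]·[Fe²⁺(aq)]) = 0.315; by Nernst, E = +0.85 − (0.0592/1)(−0.502) = +0.8797 V.
Then ΔG = −nFE = −1 × 96500 × +0.8797 J/mol = −84.9 kJ/mol.

−84.9 kJ/mol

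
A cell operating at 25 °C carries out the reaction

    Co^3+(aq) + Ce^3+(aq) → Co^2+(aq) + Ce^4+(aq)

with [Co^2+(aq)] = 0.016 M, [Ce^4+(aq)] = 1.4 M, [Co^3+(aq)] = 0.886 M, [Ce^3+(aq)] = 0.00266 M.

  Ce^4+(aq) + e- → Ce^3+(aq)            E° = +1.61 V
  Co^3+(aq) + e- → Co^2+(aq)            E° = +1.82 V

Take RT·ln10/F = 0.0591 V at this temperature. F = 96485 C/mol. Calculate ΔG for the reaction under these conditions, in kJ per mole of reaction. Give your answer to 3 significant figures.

The standard cell potential is +1.82 − (+1.61) = +0.21 V, with n = 1 electron in the balanced equation.
The reaction quotient is ([Co^2+(aq)]·[Ce^4+(aq)]) / ([Co^3+(aq)]·[Ce^3+(aq)]) = 9.5; by Nernst, E = +0.21 − (0.0591/1)(0.978) = +0.1522 V.
Finally ΔG = −nFE = −(1)(96485 C/mol)(+0.1522 V) = −14.7 kJ/mol.

−14.7 kJ/mol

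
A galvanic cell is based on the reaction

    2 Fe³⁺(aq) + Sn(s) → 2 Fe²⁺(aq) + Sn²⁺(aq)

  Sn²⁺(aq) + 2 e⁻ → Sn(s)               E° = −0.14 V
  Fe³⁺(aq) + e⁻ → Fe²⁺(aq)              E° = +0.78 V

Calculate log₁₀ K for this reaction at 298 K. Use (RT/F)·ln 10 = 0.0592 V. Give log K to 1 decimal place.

The Fe³⁺/Fe²⁺ couple is reduced (cathode); E°cell = +0.78 − (−0.14) = +0.92 V with n = 2.
At equilibrium E = 0, so log K = nE°cell / 0.0592 = (2)(+0.92) / 0.0592 = 31.1.

log K = 31.1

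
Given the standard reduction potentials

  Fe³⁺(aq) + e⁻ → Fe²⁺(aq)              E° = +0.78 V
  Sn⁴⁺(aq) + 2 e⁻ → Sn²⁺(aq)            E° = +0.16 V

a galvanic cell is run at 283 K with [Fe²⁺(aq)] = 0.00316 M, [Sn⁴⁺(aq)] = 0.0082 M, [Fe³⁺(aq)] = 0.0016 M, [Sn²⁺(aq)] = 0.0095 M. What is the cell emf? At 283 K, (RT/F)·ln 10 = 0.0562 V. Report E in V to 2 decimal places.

The Fe³⁺/Fe²⁺ couple has the more positive E°, so it is the cathode; Sn⁴⁺/Sn²⁺ is the anode.
E°cell = +0.78 − (+0.16) = +0.62 V, with n = 2 electrons transferred.
Balancing gives 2 Fe³⁺(aq) + Sn²⁺(aq) → 2 Fe²⁺(aq) + Sn⁴⁺(aq); hence Q = ([Fe²⁺(aq)]^2·[Sn⁴⁺(aq)]) / ([Fe³⁺(aq)]^2·[Sn²⁺(aq)]) = 3.37 (log Q = 0.527).
Applying E = E° − (RT ln10/nF)·log Q gives +0.62 − (0.0562/2)(0.527) = +0.61 V.

+0.61 V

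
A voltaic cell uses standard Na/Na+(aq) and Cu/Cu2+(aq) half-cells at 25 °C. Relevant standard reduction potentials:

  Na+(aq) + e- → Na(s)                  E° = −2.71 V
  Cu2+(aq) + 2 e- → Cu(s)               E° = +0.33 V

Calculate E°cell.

+3.04 V

The Cu²⁺/Cu couple has the higher E°, so Cu ion is reduced (cathode) and Na is oxidized (anode).
E°cell = E°(cathode) − E°(anode) = +0.33 − (−2.71) = +3.04 V.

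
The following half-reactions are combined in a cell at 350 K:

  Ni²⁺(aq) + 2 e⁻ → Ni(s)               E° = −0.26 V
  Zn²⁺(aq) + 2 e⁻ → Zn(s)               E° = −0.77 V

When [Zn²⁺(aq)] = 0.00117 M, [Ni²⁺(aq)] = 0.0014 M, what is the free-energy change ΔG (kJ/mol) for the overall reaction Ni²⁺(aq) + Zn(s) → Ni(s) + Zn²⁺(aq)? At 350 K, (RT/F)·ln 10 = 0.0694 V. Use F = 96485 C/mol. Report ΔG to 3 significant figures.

−98.9 kJ/mol

With Ni²⁺/Ni reduced at the cathode, E°cell = −0.26 − (−0.77) = +0.51 V and n = 2.
Here Q = [Zn²⁺(aq)] / [Ni²⁺(aq)] = 0.836 (log Q = −0.078), giving E = +0.51 − (0.0694/2)·(−0.078) = +0.5127 V.
ΔG = −nFE = −(2)(96485)(+0.5127) J/mol = −98.9 kJ/mol.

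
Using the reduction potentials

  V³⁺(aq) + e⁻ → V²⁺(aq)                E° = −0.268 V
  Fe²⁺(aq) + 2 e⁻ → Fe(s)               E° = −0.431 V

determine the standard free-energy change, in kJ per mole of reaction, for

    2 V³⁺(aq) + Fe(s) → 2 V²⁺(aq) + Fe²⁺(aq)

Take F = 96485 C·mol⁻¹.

In the reaction as written V³⁺(aq) is reduced, so the V³⁺/V²⁺ couple is the cathode and Fe²⁺/Fe is the anode.
E°cell = −0.268 − (−0.431) = +0.163 V; balancing electrons gives n = 2.
ΔG° = −nFE°cell = −(2)(96485)(+0.163) J/mol = −31.5 kJ/mol.

−31.5 kJ/mol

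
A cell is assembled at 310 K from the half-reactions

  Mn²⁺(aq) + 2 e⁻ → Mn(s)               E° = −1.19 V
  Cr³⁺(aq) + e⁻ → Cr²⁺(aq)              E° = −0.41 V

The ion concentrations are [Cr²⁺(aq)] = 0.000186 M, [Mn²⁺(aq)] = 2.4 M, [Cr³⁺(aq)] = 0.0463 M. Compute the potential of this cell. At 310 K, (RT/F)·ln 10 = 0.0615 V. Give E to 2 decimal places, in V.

Cr³⁺/Cr²⁺ is reduced (cathode, E° = −0.41 V) and Mn²⁺/Mn is oxidized (anode).
The standard potential is −0.41 − (−1.19) = +0.78 V and the balanced reaction transfers n = 2 electrons.
The balanced reaction is 2 Cr³⁺(aq) + Mn(s) → 2 Cr²⁺(aq) + Mn²⁺(aq), so Q = ([Cr²⁺(aq)]^2·[Mn²⁺(aq)]) / [Cr³⁺(aq)]^2 = 3.87×10^−5 and log Q = −4.412.
By the Nernst equation, E = +0.78 − (0.0615/2)·(−4.412) = +0.92 V.

+0.92 V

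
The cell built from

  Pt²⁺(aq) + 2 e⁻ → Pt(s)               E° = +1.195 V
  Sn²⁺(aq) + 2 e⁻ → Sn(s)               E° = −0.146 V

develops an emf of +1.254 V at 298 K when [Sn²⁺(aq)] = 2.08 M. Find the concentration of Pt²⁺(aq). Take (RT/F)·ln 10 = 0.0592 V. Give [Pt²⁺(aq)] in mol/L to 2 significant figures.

0.0024 M

Pt²⁺/Pt is the cathode (higher E°); E°cell = +1.195 − (−0.146) = +1.341 V with n = 2.
From the Nernst equation, log Q = n(E° − E)/0.0592 = 2·(+1.341 − (+1.254))/0.0592 = 2.939.
Balancing electrons gives Pt²⁺(aq) + Sn(s) → Pt(s) + Sn²⁺(aq); thus Q = [Sn²⁺(aq)] / [Pt²⁺(aq)].
Solving for the unknown gives log [Pt²⁺(aq)] = −2.621, so [Pt²⁺(aq)] ≈ 0.0024 M.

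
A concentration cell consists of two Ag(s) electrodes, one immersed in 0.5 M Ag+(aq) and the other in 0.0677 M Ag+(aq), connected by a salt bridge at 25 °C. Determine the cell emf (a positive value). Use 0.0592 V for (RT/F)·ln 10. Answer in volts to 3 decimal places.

For a concentration cell E°cell = 0, since both electrodes use the same couple.
The compartment with the higher Ag+(aq) concentration (0.5 M) acts as the cathode; ions are reduced there and produced at the dilute (0.0677 M) anode.
With n = 1, Ecell = −(0.0592/1)·log([dilute]/[conc]) = −(0.0592/1)·log(0.0677/0.5) = +0.051 V.

0.051 V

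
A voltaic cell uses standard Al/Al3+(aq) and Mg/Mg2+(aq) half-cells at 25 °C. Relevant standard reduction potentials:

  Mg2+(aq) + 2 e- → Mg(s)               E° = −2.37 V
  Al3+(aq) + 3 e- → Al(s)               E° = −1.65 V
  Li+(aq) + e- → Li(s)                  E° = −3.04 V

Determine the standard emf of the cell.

Of the two couples in this cell, the one with the more positive reduction potential is reduced at the cathode: here that is Al³⁺/Al (−1.65 V); Mg²⁺/Mg (−2.37 V) is the anode.
E°cell = E°(cathode) − E°(anode) = −1.65 − (−2.37) = +0.72 V.

+0.72 V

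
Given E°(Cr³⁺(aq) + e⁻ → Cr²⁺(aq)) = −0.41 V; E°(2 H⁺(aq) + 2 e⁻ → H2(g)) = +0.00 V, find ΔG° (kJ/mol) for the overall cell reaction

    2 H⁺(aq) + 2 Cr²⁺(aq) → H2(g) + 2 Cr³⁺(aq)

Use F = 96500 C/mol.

In the reaction as written H⁺(aq) is reduced, so the 2H⁺/H₂ couple is the cathode and Cr³⁺/Cr²⁺ is the anode.
E°cell = +0.00 − (−0.41) = +0.41 V; balancing electrons gives n = 2.
ΔG° = −nFE°cell = −(2)(96500)(+0.41) J/mol = −79.1 kJ/mol.

−79.1 kJ/mol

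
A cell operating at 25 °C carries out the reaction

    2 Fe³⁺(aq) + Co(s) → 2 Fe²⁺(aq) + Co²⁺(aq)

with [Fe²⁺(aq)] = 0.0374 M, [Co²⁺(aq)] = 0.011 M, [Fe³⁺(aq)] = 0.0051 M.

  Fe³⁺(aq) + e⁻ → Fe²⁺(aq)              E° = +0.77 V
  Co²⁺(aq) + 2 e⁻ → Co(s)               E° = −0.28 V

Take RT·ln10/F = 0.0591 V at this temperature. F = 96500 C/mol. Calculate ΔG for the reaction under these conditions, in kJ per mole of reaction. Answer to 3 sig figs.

−204 kJ/mol

The standard cell potential is +0.77 − (−0.28) = +1.05 V, with n = 2 electrons in the balanced equation.
Q = ([Fe²⁺(aq)]^2·[Co²⁺(aq)]) / [Fe³⁺(aq)]^2 = 0.592, so log Q = −0.228 and E = +1.05 − (0.0591/2)(−0.228) = +1.0567 V.
Then ΔG = −nFE = −2 × 96500 × +1.0567 J/mol = −204 kJ/mol.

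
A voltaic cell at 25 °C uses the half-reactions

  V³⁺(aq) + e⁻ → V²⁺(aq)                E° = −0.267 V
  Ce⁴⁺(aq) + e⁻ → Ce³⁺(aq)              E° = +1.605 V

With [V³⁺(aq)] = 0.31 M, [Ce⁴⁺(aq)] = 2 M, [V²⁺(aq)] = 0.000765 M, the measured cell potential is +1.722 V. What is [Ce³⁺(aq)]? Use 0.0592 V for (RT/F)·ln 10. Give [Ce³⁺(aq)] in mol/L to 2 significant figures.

The Ce⁴⁺/Ce³⁺ couple has the larger reduction potential, so it is the cathode: E°cell = +1.605 − (−0.267) = +1.872 V and n = 1.
Since E = E° − (0.0592/n)·log Q, log Q = n(E° − E)/0.0592 = 2.534.
Balancing electrons gives Ce⁴⁺(aq) + V²⁺(aq) → Ce³⁺(aq) + V³⁺(aq); thus Q = ([Ce³⁺(aq)]·[V³⁺(aq)]) / ([Ce⁴⁺(aq)]·[V²⁺(aq)]).
Substituting the known concentrations and solving, log [Ce³⁺(aq)] = 0.227 and [Ce³⁺(aq)] = 1.7 M.

1.7 M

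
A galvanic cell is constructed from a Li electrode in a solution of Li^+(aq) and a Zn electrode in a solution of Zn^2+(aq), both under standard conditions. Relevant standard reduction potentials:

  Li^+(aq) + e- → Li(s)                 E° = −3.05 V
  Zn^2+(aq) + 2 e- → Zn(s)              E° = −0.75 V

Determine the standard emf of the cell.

+2.30 V

Of the two couples in this cell, the one with the more positive reduction potential is reduced at the cathode: here that is Zn²⁺/Zn (−0.75 V); Li⁺/Li (−3.05 V) is the anode.
E°cell = E°(cathode) − E°(anode) = −0.75 − (−3.05) = +2.30 V.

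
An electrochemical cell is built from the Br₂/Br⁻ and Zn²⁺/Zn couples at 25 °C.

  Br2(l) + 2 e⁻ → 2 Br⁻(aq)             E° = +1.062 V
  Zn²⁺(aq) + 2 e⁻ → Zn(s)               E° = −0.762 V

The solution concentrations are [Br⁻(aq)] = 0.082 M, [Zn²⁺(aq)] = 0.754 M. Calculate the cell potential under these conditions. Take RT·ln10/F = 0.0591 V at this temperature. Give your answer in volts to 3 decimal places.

Br₂/Br⁻ is reduced (cathode, E° = +1.062 V) and Zn²⁺/Zn is oxidized (anode).
E°cell = +1.062 − (−0.762) = +1.824 V, with n = 2 electrons transferred.
Balancing gives Br2(l) + Zn(s) → 2 Br⁻(aq) + Zn²⁺(aq); hence Q = [Br⁻(aq)]^2·[Zn²⁺(aq)] = 0.00507 (log Q = −2.295).
Applying E = E° − (RT ln10/nF)·log Q gives +1.824 − (0.0591/2)(−2.295) = +1.892 V.

+1.892 V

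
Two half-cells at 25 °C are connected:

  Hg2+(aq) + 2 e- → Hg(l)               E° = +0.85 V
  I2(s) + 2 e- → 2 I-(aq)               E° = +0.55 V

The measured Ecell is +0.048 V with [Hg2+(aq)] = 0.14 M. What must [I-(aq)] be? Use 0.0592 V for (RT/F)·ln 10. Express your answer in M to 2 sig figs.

0.00015 M

With Hg²⁺/Hg at the cathode and I₂/I⁻ at the anode, E°cell = +0.85 − (+0.55) = +0.30 V (n = 2).
Since E = E° − (0.0592/n)·log Q, log Q = n(E° − E)/0.0592 = 8.514.
The balanced reaction is Hg2+(aq) + 2 I-(aq) → Hg(l) + I2(s), so Q = 1 / ([Hg2+(aq)]·[I-(aq)]^2).
Isolating [I-(aq)] in Q = 10^{8.514} yields log [I-(aq)] = −3.830, i.e. 0.00015 M.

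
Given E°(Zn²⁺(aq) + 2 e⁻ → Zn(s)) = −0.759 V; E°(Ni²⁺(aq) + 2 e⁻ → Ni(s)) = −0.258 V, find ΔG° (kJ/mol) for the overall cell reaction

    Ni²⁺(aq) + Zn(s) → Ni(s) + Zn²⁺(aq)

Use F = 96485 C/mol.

In the reaction as written Ni²⁺(aq) is reduced, so the Ni²⁺/Ni couple is the cathode and Zn²⁺/Zn is the anode.
E°cell = −0.258 − (−0.759) = +0.501 V; balancing electrons gives n = 2.
ΔG° = −nFE°cell = −(2)(96485)(+0.501) J/mol = −96.7 kJ/mol.

−96.7 kJ/mol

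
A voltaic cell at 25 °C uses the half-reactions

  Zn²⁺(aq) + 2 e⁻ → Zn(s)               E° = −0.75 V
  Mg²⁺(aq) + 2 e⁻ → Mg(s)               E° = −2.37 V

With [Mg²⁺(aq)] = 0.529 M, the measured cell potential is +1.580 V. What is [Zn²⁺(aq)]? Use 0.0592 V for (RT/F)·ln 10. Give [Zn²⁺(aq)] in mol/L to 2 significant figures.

With Zn²⁺/Zn at the cathode and Mg²⁺/Mg at the anode, E°cell = −0.75 − (−2.37) = +1.62 V (n = 2).
From the Nernst equation, log Q = n(E° − E)/0.0592 = 2·(+1.62 − (+1.580))/0.0592 = 1.351.
Balancing electrons gives Zn²⁺(aq) + Mg(s) → Zn(s) + Mg²⁺(aq); thus Q = [Mg²⁺(aq)] / [Zn²⁺(aq)].
Isolating [Zn²⁺(aq)] in Q = 10^{1.351} yields log [Zn²⁺(aq)] = −1.628, i.e. 0.024 M.

0.024 M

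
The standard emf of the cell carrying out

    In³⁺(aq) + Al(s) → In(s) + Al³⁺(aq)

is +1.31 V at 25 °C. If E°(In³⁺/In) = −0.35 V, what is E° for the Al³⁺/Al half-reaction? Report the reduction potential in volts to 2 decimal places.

In the reaction as written the In³⁺/In couple is reduced (cathode) and Al³⁺/Al is oxidized (anode), so E°cell = E°(In³⁺/In) − E°(Al³⁺/Al).
E°(Al³⁺/Al) = E°(cathode) − E°cell = −0.35 − (+1.31) = −1.66 V.

−1.66 V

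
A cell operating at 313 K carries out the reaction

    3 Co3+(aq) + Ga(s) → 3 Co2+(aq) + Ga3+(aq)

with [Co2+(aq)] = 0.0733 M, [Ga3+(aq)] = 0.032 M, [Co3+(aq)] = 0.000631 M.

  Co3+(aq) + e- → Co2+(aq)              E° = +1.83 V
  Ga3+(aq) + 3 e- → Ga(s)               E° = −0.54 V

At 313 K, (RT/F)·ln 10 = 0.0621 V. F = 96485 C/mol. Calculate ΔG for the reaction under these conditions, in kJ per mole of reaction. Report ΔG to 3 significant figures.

−658 kJ/mol

With Co³⁺/Co²⁺ reduced at the cathode, E°cell = +1.83 − (−0.54) = +2.37 V and n = 3.
The reaction quotient is ([Co2+(aq)]^3·[Ga3+(aq)]) / [Co3+(aq)]^3 = 5.02×10^4; by Nernst, E = +2.37 − (0.0621/3)(4.700) = +2.2727 V.
ΔG = −nFE = −(3)(96485)(+2.2727) J/mol = −658 kJ/mol.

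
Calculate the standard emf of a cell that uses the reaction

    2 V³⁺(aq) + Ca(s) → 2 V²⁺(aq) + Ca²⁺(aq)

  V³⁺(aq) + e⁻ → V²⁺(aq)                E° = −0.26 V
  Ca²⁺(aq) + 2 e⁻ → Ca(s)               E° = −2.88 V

V³⁺(aq) gains electrons, so the V³⁺/V²⁺ couple is the cathode; the Ca²⁺/Ca couple is the anode.
E°cell = E°(cathode) − E°(anode) = −0.26 − (−2.88) = +2.62 V.

+2.62 V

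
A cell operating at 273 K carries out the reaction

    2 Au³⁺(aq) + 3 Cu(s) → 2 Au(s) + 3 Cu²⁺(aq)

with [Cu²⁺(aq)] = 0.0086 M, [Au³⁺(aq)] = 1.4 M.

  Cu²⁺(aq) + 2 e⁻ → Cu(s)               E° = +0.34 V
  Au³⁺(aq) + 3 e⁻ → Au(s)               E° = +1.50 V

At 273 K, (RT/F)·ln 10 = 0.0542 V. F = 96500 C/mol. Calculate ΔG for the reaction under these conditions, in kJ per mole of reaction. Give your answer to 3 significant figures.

With Au³⁺/Au reduced at the cathode, E°cell = +1.50 − (+0.34) = +1.16 V and n = 6.
Q = [Cu²⁺(aq)]^3 / [Au³⁺(aq)]^2 = 3.25×10^−7, so log Q = −6.489 and E = +1.16 − (0.0542/6)(−6.489) = +1.2186 V.
Finally ΔG = −nFE = −(6)(96500 C/mol)(+1.2186 V) = −706 kJ/mol.

−706 kJ/mol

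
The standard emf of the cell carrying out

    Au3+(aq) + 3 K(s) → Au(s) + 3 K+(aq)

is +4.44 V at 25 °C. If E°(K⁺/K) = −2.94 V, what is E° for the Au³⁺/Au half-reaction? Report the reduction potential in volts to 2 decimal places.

In the reaction as written the Au³⁺/Au couple is reduced (cathode) and K⁺/K is oxidized (anode), so E°cell = E°(Au³⁺/Au) − E°(K⁺/K).
E°(Au³⁺/Au) = E°cell + E°(anode) = +4.44 + (−2.94) = +1.50 V.

+1.50 V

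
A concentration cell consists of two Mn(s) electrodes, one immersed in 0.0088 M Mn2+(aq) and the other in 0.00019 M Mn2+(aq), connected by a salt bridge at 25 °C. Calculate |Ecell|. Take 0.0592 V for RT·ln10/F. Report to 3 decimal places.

For a concentration cell E°cell = 0, since both electrodes use the same couple.
The compartment with the higher Mn2+(aq) concentration (0.0088 M) acts as the cathode; ions are reduced there and produced at the dilute (0.00019 M) anode.
With n = 2, Ecell = −(0.0592/2)·log([dilute]/[conc]) = −(0.0592/2)·log(0.00019/0.0088) = +0.049 V.

0.049 V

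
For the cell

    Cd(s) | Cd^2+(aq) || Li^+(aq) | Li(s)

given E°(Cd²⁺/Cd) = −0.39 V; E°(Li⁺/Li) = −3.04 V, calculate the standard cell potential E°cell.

−2.65 V

By convention the left-hand electrode in cell notation is the anode (oxidation) and the right-hand electrode is the cathode (reduction).
E°cell = E°(right) − E°(left) = −3.04 − (−0.39) = −2.65 V.
The negative sign shows that, as written, the cell would require an external voltage to drive the reaction.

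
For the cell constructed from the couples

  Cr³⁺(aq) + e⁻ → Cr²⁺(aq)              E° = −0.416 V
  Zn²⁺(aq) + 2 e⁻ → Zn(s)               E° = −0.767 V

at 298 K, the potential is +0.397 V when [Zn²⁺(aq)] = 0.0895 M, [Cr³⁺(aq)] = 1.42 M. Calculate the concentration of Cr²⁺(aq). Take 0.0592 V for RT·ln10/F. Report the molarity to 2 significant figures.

0.79 M

With Cr³⁺/Cr²⁺ at the cathode and Zn²⁺/Zn at the anode, E°cell = −0.416 − (−0.767) = +0.351 V (n = 2).
Since E = E° − (0.0592/n)·log Q, log Q = n(E° − E)/0.0592 = −1.554.
The balanced reaction is 2 Cr³⁺(aq) + Zn(s) → 2 Cr²⁺(aq) + Zn²⁺(aq), so Q = ([Cr²⁺(aq)]^2·[Zn²⁺(aq)]) / [Cr³⁺(aq)]^2.
Isolating [Cr²⁺(aq)] in Q = 10^{−1.554} yields log [Cr²⁺(aq)] = −0.101, i.e. 0.79 M.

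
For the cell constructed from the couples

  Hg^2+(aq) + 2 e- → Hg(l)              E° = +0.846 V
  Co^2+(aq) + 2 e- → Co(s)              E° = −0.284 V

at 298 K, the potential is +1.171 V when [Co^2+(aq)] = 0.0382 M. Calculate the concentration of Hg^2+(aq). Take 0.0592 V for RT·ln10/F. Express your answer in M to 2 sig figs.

0.93 M

Hg²⁺/Hg is the cathode (higher E°); E°cell = +0.846 − (−0.284) = +1.130 V with n = 2.
From the Nernst equation, log Q = n(E° − E)/0.0592 = 2·(+1.130 − (+1.171))/0.0592 = −1.385.
The balanced reaction is Hg^2+(aq) + Co(s) → Hg(l) + Co^2+(aq), so Q = [Co^2+(aq)] / [Hg^2+(aq)].
Isolating [Hg^2+(aq)] in Q = 10^{−1.385} yields log [Hg^2+(aq)] = −0.033, i.e. 0.93 M.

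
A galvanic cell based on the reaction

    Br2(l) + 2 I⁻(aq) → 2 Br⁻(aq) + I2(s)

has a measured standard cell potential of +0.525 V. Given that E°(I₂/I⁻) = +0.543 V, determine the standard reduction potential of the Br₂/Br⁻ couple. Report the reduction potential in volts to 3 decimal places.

+1.068 V

In the reaction as written the Br₂/Br⁻ couple is reduced (cathode) and I₂/I⁻ is oxidized (anode), so E°cell = E°(Br₂/Br⁻) − E°(I₂/I⁻).
E°(Br₂/Br⁻) = E°cell + E°(anode) = +0.525 + (+0.543) = +1.068 V.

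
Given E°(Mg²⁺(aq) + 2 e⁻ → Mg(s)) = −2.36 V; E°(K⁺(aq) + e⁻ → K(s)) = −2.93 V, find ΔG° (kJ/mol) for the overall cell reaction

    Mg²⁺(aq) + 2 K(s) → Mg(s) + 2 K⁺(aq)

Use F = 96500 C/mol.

−110 kJ/mol

In the reaction as written Mg²⁺(aq) is reduced, so the Mg²⁺/Mg couple is the cathode and K⁺/K is the anode.
E°cell = −2.36 − (−2.93) = +0.57 V; balancing electrons gives n = 2.
ΔG° = −nFE°cell = −(2)(96500)(+0.57) J/mol = −110 kJ/mol.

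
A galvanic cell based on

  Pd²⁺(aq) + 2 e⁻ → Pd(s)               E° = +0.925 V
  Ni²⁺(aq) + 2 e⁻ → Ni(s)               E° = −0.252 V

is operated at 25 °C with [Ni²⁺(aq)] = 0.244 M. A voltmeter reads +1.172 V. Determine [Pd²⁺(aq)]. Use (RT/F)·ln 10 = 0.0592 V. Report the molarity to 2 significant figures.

With Pd²⁺/Pd at the cathode and Ni²⁺/Ni at the anode, E°cell = +0.925 − (−0.252) = +1.177 V (n = 2).
Rearranging E = E° − (0.0592/n)·log Q gives log Q = 2(+1.177 − (+1.172))/0.0592 = 0.169.
Balancing electrons gives Pd²⁺(aq) + Ni(s) → Pd(s) + Ni²⁺(aq); thus Q = [Ni²⁺(aq)] / [Pd²⁺(aq)].
Solving for the unknown gives log [Pd²⁺(aq)] = −0.782, so [Pd²⁺(aq)] ≈ 0.17 M.

0.17 M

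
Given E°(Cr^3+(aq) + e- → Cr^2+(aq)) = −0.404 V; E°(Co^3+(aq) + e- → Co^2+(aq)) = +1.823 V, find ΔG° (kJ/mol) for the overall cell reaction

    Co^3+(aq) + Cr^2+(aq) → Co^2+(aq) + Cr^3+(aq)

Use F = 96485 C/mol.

In the reaction as written Co^3+(aq) is reduced, so the Co³⁺/Co²⁺ couple is the cathode and Cr³⁺/Cr²⁺ is the anode.
E°cell = +1.823 − (−0.404) = +2.227 V; balancing electrons gives n = 1.
ΔG° = −nFE°cell = −(1)(96485)(+2.227) J/mol = −215 kJ/mol.

−215 kJ/mol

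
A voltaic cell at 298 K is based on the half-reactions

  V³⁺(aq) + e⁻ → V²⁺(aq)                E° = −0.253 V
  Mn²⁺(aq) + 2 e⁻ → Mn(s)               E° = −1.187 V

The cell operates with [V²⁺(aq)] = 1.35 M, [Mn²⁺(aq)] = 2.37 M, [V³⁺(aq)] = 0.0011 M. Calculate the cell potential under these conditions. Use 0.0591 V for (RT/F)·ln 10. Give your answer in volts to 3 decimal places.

+0.740 V

V³⁺/V²⁺ is reduced (cathode, E° = −0.253 V) and Mn²⁺/Mn is oxidized (anode).
E°cell = E°cat − E°an = −0.253 − (−1.187) = +0.934 V; n = 2.
For the overall reaction 2 V³⁺(aq) + Mn(s) → 2 V²⁺(aq) + Mn²⁺(aq), Q = ([V²⁺(aq)]^2·[Mn²⁺(aq)]) / [V³⁺(aq)]^2 = 3.57×10^6, giving log Q = 6.553.
By the Nernst equation, E = +0.934 − (0.0591/2)·(6.553) = +0.740 V.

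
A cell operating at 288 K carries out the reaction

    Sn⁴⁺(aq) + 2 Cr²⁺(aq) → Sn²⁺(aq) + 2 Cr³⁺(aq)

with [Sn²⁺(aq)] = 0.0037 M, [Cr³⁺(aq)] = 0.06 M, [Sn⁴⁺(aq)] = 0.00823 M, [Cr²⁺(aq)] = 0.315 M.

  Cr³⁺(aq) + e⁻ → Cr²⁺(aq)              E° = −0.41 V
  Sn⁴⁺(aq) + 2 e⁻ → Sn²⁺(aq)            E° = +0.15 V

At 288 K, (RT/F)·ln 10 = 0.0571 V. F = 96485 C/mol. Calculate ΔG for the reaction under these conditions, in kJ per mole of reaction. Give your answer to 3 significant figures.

E°cell = +0.15 − (−0.41) = +0.56 V; the balanced reaction transfers n = 2 electrons.
Here Q = ([Sn²⁺(aq)]·[Cr³⁺(aq)]^2) / ([Sn⁴⁺(aq)]·[Cr²⁺(aq)]^2) = 0.0163 (log Q = −1.788), giving E = +0.56 − (0.0571/2)·(−1.788) = +0.6110 V.
ΔG = −nFE = −(2)(96485)(+0.6110) J/mol = −118 kJ/mol.

−118 kJ/mol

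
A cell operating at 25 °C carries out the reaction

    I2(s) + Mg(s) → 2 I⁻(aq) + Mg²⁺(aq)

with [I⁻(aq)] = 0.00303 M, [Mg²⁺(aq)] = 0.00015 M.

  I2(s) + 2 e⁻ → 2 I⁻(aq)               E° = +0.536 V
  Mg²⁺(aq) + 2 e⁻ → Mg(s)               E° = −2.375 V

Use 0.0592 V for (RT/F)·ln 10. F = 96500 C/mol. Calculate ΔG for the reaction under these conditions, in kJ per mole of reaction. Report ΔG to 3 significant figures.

The standard cell potential is +0.536 − (−2.375) = +2.911 V, with n = 2 electrons in the balanced equation.
Here Q = [I⁻(aq)]^2·[Mg²⁺(aq)] = 1.38×10^−9 (log Q = −8.861), giving E = +2.911 − (0.0592/2)·(−8.861) = +3.1733 V.
ΔG = −nFE = −(2)(96500)(+3.1733) J/mol = −612 kJ/mol.

−612 kJ/mol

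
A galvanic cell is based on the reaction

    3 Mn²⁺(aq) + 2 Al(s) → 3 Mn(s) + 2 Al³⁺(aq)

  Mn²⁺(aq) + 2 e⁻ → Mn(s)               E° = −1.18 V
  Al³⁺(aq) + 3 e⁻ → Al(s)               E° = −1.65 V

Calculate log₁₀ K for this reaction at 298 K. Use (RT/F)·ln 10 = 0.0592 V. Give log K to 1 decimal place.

log K = 47.6

The Mn²⁺/Mn couple is reduced (cathode); E°cell = −1.18 − (−1.65) = +0.47 V with n = 6.
At equilibrium E = 0, so log K = nE°cell / 0.0592 = (6)(+0.47) / 0.0592 = 47.6.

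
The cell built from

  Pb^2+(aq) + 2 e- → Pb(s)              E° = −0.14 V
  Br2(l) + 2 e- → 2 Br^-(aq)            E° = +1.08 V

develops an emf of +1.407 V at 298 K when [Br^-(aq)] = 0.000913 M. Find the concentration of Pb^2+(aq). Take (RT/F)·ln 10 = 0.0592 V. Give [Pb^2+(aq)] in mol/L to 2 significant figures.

The Br₂/Br⁻ couple has the larger reduction potential, so it is the cathode: E°cell = +1.08 − (−0.14) = +1.22 V and n = 2.
From the Nernst equation, log Q = n(E° − E)/0.0592 = 2·(+1.22 − (+1.407))/0.0592 = −6.318.
Balancing electrons gives Br2(l) + Pb(s) → 2 Br^-(aq) + Pb^2+(aq); thus Q = [Br^-(aq)]^2·[Pb^2+(aq)].
Isolating [Pb^2+(aq)] in Q = 10^{−6.318} yields log [Pb^2+(aq)] = −0.239, i.e. 0.58 M.

0.58 M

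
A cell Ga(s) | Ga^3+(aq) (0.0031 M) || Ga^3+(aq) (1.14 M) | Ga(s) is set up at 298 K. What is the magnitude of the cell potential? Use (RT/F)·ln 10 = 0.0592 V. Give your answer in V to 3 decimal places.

0.051 V

For a concentration cell E°cell = 0, since both electrodes use the same couple.
The compartment with the higher Ga^3+(aq) concentration (1.14 M) acts as the cathode; ions are reduced there and produced at the dilute (0.0031 M) anode.
With n = 3, Ecell = −(0.0592/3)·log([dilute]/[conc]) = −(0.0592/3)·log(0.0031/1.14) = +0.051 V.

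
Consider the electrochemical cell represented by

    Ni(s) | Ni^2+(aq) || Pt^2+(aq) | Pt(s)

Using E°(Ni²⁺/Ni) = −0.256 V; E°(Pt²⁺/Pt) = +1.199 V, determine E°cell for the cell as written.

By convention the left-hand electrode in cell notation is the anode (oxidation) and the right-hand electrode is the cathode (reduction).
E°cell = E°(right) − E°(left) = +1.199 − (−0.256) = +1.455 V.

+1.455 V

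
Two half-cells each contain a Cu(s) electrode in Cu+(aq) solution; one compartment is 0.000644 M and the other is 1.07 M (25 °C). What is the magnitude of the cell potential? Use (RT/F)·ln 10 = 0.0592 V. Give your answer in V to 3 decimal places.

0.191 V

For a concentration cell E°cell = 0, since both electrodes use the same couple.
The compartment with the higher Cu+(aq) concentration (1.07 M) acts as the cathode; ions are reduced there and produced at the dilute (0.000644 M) anode.
With n = 1, Ecell = −(0.0592/1)·log([dilute]/[conc]) = −(0.0592/1)·log(0.000644/1.07) = +0.191 V.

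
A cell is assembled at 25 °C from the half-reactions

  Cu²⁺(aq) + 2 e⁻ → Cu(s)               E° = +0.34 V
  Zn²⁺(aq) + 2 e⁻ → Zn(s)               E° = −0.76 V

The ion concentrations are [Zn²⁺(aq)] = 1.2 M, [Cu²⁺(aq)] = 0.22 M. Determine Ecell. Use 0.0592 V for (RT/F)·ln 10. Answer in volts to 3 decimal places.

+1.078 V

Cu²⁺/Cu is reduced (cathode, E° = +0.34 V) and Zn²⁺/Zn is oxidized (anode).
The standard potential is +0.34 − (−0.76) = +1.10 V and the balanced reaction transfers n = 2 electrons.
Balancing gives Cu²⁺(aq) + Zn(s) → Cu(s) + Zn²⁺(aq); hence Q = [Zn²⁺(aq)] / [Cu²⁺(aq)] = 5.45 (log Q = 0.737).
E = E° − (0.0592/n)·log Q = +1.10 − (0.0592/2)(0.737) = +1.078 V.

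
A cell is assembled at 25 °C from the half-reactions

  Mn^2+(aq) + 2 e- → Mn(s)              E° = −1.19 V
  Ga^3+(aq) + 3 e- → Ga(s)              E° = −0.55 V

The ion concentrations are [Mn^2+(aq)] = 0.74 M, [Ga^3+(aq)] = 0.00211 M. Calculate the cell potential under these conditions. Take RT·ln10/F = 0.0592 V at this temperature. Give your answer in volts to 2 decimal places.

+0.59 V

The Ga³⁺/Ga couple has the more positive E°, so it is the cathode; Mn²⁺/Mn is the anode.
E°cell = E°cat − E°an = −0.55 − (−1.19) = +0.64 V; n = 6.
Balancing gives 2 Ga^3+(aq) + 3 Mn(s) → 2 Ga(s) + 3 Mn^2+(aq); hence Q = [Mn^2+(aq)]^3 / [Ga^3+(aq)]^2 = 9.1×10^4 (log Q = 4.959).
Applying E = E° − (RT ln10/nF)·log Q gives +0.64 − (0.0592/6)(4.959) = +0.59 V.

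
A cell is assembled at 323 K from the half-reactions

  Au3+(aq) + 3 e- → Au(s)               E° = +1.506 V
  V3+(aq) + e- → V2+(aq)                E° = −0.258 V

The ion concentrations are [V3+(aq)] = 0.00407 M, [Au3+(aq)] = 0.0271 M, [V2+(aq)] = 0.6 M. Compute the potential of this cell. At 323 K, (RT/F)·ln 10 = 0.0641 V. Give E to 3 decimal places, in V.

+1.870 V

Since E°(Au³⁺/Au) > E°(V³⁺/V²⁺), Au³⁺/Au serves as the cathode.
E°cell = E°cat − E°an = +1.506 − (−0.258) = +1.764 V; n = 3.
Balancing gives Au3+(aq) + 3 V2+(aq) → Au(s) + 3 V3+(aq); hence Q = [V3+(aq)]^3 / ([Au3+(aq)]·[V2+(aq)]^3) = 1.15×10^−5 (log Q = −4.939).
By the Nernst equation, E = +1.764 − (0.0641/3)·(−4.939) = +1.870 V.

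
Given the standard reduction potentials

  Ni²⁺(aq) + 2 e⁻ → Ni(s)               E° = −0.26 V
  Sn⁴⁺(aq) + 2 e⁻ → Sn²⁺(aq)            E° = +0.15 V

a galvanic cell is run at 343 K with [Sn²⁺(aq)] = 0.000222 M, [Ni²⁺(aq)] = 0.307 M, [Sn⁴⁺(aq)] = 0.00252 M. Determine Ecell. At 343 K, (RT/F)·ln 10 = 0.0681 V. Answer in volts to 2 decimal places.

Sn⁴⁺/Sn²⁺ is reduced (cathode, E° = +0.15 V) and Ni²⁺/Ni is oxidized (anode).
E°cell = +0.15 − (−0.26) = +0.41 V, with n = 2 electrons transferred.
The balanced reaction is Sn⁴⁺(aq) + Ni(s) → Sn²⁺(aq) + Ni²⁺(aq), so Q = ([Sn²⁺(aq)]·[Ni²⁺(aq)]) / [Sn⁴⁺(aq)] = 0.027 and log Q = −1.568.
Applying E = E° − (RT ln10/nF)·log Q gives +0.41 − (0.0681/2)(−1.568) = +0.46 V.

+0.46 V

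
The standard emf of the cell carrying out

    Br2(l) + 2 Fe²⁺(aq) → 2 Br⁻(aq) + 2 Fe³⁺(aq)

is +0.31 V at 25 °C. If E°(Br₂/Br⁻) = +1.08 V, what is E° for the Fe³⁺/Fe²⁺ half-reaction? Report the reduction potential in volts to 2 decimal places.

In the reaction as written the Br₂/Br⁻ couple is reduced (cathode) and Fe³⁺/Fe²⁺ is oxidized (anode), so E°cell = E°(Br₂/Br⁻) − E°(Fe³⁺/Fe²⁺).
E°(Fe³⁺/Fe²⁺) = E°(cathode) − E°cell = +1.08 − (+0.31) = +0.77 V.

+0.77 V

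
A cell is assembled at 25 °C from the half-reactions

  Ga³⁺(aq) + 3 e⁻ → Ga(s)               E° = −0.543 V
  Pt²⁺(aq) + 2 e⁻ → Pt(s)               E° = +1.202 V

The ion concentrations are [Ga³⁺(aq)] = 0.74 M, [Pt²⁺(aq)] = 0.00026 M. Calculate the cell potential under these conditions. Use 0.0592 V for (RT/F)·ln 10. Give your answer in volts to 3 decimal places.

Since E°(Pt²⁺/Pt) > E°(Ga³⁺/Ga), Pt²⁺/Pt serves as the cathode.
The standard potential is +1.202 − (−0.543) = +1.745 V and the balanced reaction transfers n = 6 electrons.
The balanced reaction is 3 Pt²⁺(aq) + 2 Ga(s) → 3 Pt(s) + 2 Ga³⁺(aq), so Q = [Ga³⁺(aq)]^2 / [Pt²⁺(aq)]^3 = 3.12×10^10 and log Q = 10.494.
Applying E = E° − (RT ln10/nF)·log Q gives +1.745 − (0.0592/6)(10.494) = +1.641 V.

+1.641 V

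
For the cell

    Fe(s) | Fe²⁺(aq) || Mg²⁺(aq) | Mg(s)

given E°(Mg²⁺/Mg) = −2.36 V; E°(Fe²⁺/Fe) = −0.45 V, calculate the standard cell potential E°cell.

−1.91 V

By convention the left-hand electrode in cell notation is the anode (oxidation) and the right-hand electrode is the cathode (reduction).
E°cell = E°(right) − E°(left) = −2.36 − (−0.45) = −1.91 V.
The negative sign shows that, as written, the cell would require an external voltage to drive the reaction.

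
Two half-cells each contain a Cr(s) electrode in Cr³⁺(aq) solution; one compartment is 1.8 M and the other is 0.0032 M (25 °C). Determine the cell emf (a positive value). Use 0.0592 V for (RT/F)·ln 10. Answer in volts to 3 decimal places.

0.054 V

For a concentration cell E°cell = 0, since both electrodes use the same couple.
The compartment with the higher Cr³⁺(aq) concentration (1.8 M) acts as the cathode; ions are reduced there and produced at the dilute (0.0032 M) anode.
With n = 3, Ecell = −(0.0592/3)·log([dilute]/[conc]) = −(0.0592/3)·log(0.0032/1.8) = +0.054 V.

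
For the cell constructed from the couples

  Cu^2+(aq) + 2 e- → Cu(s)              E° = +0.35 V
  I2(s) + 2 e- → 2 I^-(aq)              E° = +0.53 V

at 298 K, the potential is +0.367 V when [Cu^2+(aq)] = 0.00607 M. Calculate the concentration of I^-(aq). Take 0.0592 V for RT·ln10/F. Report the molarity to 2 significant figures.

0.0089 M

With I₂/I⁻ at the cathode and Cu²⁺/Cu at the anode, E°cell = +0.53 − (+0.35) = +0.18 V (n = 2).
Since E = E° − (0.0592/n)·log Q, log Q = n(E° − E)/0.0592 = −6.318.
The balanced reaction is I2(s) + Cu(s) → 2 I^-(aq) + Cu^2+(aq), so Q = [I^-(aq)]^2·[Cu^2+(aq)].
Solving for the unknown gives log [I^-(aq)] = −2.051, so [I^-(aq)] ≈ 0.0089 M.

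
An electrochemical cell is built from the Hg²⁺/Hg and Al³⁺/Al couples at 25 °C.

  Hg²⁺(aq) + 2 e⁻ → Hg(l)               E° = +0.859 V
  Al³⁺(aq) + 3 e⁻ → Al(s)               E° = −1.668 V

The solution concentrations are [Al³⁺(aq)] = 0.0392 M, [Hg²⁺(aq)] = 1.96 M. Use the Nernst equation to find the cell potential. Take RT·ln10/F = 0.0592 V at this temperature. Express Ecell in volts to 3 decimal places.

Hg²⁺/Hg is reduced (cathode, E° = +0.859 V) and Al³⁺/Al is oxidized (anode).
E°cell = +0.859 − (−1.668) = +2.527 V, with n = 6 electrons transferred.
For the overall reaction 3 Hg²⁺(aq) + 2 Al(s) → 3 Hg(l) + 2 Al³⁺(aq), Q = [Al³⁺(aq)]^2 / [Hg²⁺(aq)]^3 = 0.000204, giving log Q = −3.690.
By the Nernst equation, E = +2.527 − (0.0592/6)·(−3.690) = +2.563 V.

+2.563 V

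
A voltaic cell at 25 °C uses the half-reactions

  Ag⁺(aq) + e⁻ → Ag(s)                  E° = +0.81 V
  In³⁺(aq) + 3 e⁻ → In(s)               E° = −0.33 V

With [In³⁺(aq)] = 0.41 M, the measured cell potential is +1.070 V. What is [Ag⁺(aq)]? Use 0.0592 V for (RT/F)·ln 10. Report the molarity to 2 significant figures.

0.049 M

The Ag⁺/Ag couple has the larger reduction potential, so it is the cathode: E°cell = +0.81 − (−0.33) = +1.14 V and n = 3.
From the Nernst equation, log Q = n(E° − E)/0.0592 = 3·(+1.14 − (+1.070))/0.0592 = 3.547.
The balanced reaction is 3 Ag⁺(aq) + In(s) → 3 Ag(s) + In³⁺(aq), so Q = [In³⁺(aq)] / [Ag⁺(aq)]^3.
Solving for the unknown gives log [Ag⁺(aq)] = −1.311, so [Ag⁺(aq)] ≈ 0.049 M.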